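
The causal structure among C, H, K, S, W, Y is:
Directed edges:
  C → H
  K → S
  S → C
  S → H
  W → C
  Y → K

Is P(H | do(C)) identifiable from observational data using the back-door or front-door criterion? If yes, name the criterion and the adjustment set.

P(H|do(C)): backdoor, adjust for {S}.

desc(C)\{C}={H}; candidates ⊆ {K,S,W,Y}.
size 0: {}; under {} C still reaches {H,K,S,W,Y} ∋ H.
{S}: C⊥H given {S} in G with C→· removed — back-door holds.
P(H|do(C)) = Σ_{S} P(H|C,S)·P(S).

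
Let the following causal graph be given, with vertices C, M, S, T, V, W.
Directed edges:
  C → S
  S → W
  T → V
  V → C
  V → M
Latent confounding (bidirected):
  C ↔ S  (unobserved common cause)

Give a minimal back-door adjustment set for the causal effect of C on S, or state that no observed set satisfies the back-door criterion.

desc(C)\{C}={S,W}; candidates ⊆ {M,T,V}.
C↔S: latent back-door arc(s) into C.
size 0: {}; under {} C still reaches {M,S,T,V,W} ∋ S.
size 1: {M}, {T}, {V}; under {M} C still reaches {S,T,V,W} ∋ S.
size 2: {M,T}, {M,V}, {T,V}; under {M,T} C still reaches {S,V,W} ∋ S.
C↔S cannot be blocked by any observed set — no back-door set.

C→S: no observed back-door set.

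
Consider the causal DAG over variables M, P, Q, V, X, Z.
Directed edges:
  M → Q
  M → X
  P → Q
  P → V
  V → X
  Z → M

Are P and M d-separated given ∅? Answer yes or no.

Bayes-Ball from P | ∅ reaches {Q,V,X}.
M ∉ reach(P|∅) ⇒ P ⊥ M | ∅.

Yes — P ⊥ M | ∅.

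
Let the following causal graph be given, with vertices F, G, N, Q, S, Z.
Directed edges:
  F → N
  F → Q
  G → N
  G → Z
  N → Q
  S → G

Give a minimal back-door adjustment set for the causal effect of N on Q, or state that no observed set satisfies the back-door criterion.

desc(N)\{N}={Q}; candidates ⊆ {F,G,S,Z}.
size 0: {}; under {} N still reaches {F,G,Q,S,Z} ∋ Q.
{F}: N⊥Q given {F} in G with N→· removed — back-door holds.

N→Q: minimal back-door set {F}.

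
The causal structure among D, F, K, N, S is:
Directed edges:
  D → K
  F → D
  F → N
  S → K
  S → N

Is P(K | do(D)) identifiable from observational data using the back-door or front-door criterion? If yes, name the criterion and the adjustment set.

P(K|do(D)): backdoor, adjust for ∅.

desc(D)\{D}={K}; candidates ⊆ {F,N,S}.
∅: D⊥K given ∅ in G with D→· removed — back-door holds.
P(K|do(D)) = P(K|D) — no adjustment needed.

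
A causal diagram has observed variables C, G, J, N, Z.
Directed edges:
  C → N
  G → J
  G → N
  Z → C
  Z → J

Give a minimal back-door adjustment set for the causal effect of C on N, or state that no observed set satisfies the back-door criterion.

C→N: minimal back-door set ∅.

desc(C)\{C}={N}; candidates ⊆ {G,J,Z}.
∅: C⊥N given ∅ in G with C→· removed — back-door holds.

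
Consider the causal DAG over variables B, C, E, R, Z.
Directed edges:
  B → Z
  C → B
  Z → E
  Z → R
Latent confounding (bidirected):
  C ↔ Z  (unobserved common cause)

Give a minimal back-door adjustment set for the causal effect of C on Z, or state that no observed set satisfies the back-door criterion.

desc(C)\{C}={B,E,R,Z}; candidates ⊆ {—}.
C↔Z: latent back-door arc(s) into C.
size 0: {}; under {} C still reaches {E,R,Z} ∋ Z.
C↔Z cannot be blocked by any observed set — no back-door set.

C→Z: no observed back-door set.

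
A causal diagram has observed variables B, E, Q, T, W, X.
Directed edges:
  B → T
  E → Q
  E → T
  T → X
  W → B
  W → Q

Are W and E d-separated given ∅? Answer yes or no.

Yes — W ⊥ E | ∅.

Bayes-Ball from W | ∅ reaches {B,Q,T,X}.
E ∉ reach(W|∅) ⇒ W ⊥ E | ∅.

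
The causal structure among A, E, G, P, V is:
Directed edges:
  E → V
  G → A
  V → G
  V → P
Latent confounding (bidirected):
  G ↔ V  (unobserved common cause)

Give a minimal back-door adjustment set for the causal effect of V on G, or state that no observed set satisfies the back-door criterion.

desc(V)\{V}={A,G,P}; candidates ⊆ {E}.
V↔G: latent back-door arc(s) into V.
size 0: {}; under {} V still reaches {A,E,G} ∋ G.
size 1: {E}; under {E} V still reaches {A,G} ∋ G.
V↔G cannot be blocked by any observed set — no back-door set.

V→G: no observed back-door set.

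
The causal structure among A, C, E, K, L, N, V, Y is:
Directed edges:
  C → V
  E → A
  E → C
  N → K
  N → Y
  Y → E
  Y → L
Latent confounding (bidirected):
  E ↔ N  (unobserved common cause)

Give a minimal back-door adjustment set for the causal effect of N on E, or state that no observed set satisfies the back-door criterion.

N→E: no observed back-door set.

desc(N)\{N}={A,C,E,K,L,V,Y}; candidates ⊆ {—}.
N↔E: latent back-door arc(s) into N.
size 0: {}; under {} N still reaches {A,C,E,V} ∋ E.
N↔E cannot be blocked by any observed set — no back-door set.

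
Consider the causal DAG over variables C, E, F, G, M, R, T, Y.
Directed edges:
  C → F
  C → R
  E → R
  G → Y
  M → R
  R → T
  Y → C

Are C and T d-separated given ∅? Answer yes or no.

No — C and T are d-connected given ∅.

Bayes-Ball from C | ∅ reaches {F,G,R,T,Y}.
T ∈ reach(C|∅) ⇒ C ⊥̸ T | ∅.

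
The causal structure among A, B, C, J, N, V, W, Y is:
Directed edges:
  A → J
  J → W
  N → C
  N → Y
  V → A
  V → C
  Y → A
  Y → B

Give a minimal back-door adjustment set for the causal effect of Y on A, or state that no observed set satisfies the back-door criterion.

Y→A: minimal back-door set ∅.

desc(Y)\{Y}={A,B,J,W}; candidates ⊆ {C,N,V}.
∅: Y⊥A given ∅ in G with Y→· removed — back-door holds.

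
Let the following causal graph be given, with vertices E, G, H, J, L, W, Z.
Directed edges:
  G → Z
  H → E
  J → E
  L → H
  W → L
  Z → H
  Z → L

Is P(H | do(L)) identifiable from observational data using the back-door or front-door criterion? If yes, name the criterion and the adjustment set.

P(H|do(L)): backdoor, adjust for {Z}.

desc(L)\{L}={E,H}; candidates ⊆ {G,J,W,Z}.
size 0: {}; under {} L still reaches {E,G,H,W,Z} ∋ H.
{Z}: L⊥H given {Z} in G with L→· removed — back-door holds.
P(H|do(L)) = Σ_{Z} P(H|L,Z)·P(Z).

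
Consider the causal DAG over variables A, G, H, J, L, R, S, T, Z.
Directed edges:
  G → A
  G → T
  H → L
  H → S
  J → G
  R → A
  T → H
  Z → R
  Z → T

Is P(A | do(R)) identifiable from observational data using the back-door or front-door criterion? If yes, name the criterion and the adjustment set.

P(A|do(R)): backdoor, adjust for ∅.

desc(R)\{R}={A}; candidates ⊆ {G,H,J,L,S,T,Z}.
∅: R⊥A given ∅ in G with R→· removed — back-door holds.
P(A|do(R)) = P(A|R) — no adjustment needed.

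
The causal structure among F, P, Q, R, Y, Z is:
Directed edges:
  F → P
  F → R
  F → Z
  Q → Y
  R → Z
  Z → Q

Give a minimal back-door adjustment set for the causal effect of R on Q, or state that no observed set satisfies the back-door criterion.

R→Q: minimal back-door set {F}.

desc(R)\{R}={Q,Y,Z}; candidates ⊆ {F,P}.
size 0: {}; under {} R still reaches {F,P,Q,Y,Z} ∋ Q.
{F}: R⊥Q given {F} in G with R→· removed — back-door holds.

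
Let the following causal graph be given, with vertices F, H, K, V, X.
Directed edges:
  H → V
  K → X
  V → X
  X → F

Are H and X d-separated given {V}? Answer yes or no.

Bayes-Ball from H | {V} reaches ∅.
X ∉ reach(H|{V}) ⇒ H ⊥ X | {V}.

Yes — H ⊥ X | {V}.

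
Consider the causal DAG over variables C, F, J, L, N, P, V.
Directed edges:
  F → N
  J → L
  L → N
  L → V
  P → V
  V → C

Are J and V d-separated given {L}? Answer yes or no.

Yes — J ⊥ V | {L}.

Bayes-Ball from J | {L} reaches ∅.
V ∉ reach(J|{L}) ⇒ J ⊥ V | {L}.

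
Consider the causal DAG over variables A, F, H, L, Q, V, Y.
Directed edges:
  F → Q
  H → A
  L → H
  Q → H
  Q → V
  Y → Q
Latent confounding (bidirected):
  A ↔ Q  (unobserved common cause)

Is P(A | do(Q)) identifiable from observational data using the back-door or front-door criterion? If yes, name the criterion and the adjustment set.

P(A|do(Q)): frontdoor, adjust for {H}.

desc(Q)\{Q}={A,H,V}; candidates ⊆ {F,L,Y}.
Q↔A: latent back-door arc(s) into Q.
size 0: {}; under {} Q still reaches {A,F,Y} ∋ A.
size 1: {F}, {L}, {Y}; under {F} Q still reaches {A,Y} ∋ A.
size 2: {F,L}, {F,Y}, {L,Y}; under {F,L} Q still reaches {A,Y} ∋ A.
Q↔A cannot be blocked by any observed set — no back-door set.
{H}: (i) intercepts every directed Q→A path; (ii) no back-door Q→{H}; (iii) {Q} blocks every back-door {H}→A. Front-door holds.
P(A|do(Q)) = Σ_{H} P(H|Q) Σ_{Q'} P(A|H,Q')P(Q').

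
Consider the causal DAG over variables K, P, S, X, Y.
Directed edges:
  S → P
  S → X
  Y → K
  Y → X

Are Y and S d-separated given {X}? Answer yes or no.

No — Y and S are d-connected given {X}.

Bayes-Ball from Y | {X} reaches {K,P,S}.
S ∈ reach(Y|{X}) ⇒ Y ⊥̸ S | {X}.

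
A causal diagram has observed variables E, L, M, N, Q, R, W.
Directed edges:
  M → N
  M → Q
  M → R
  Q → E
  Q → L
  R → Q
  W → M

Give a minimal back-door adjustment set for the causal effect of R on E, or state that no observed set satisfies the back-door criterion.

desc(R)\{R}={E,L,Q}; candidates ⊆ {M,N,W}.
size 0: {}; under {} R still reaches {E,L,M,N,Q,W} ∋ E.
{M}: R⊥E given {M} in G with R→· removed — back-door holds.

R→E: minimal back-door set {M}.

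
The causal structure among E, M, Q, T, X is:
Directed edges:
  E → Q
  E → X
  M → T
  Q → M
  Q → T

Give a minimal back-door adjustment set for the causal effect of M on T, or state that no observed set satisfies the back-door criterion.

desc(M)\{M}={T}; candidates ⊆ {E,Q,X}.
size 0: {}; under {} M still reaches {E,Q,T,X} ∋ T.
{Q}: M⊥T given {Q} in G with M→· removed — back-door holds.

M→T: minimal back-door set {Q}.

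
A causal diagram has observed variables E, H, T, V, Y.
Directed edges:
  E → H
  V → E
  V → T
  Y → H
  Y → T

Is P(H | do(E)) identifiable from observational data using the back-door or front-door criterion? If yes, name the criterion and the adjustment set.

desc(E)\{E}={H}; candidates ⊆ {T,V,Y}.
∅: E⊥H given ∅ in G with E→· removed — back-door holds.
P(H|do(E)) = P(H|E) — no adjustment needed.

P(H|do(E)): backdoor, adjust for ∅.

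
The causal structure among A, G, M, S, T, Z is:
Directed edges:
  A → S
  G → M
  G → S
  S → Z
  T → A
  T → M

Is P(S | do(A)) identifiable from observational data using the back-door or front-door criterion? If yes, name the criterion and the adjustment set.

desc(A)\{A}={S,Z}; candidates ⊆ {G,M,T}.
∅: A⊥S given ∅ in G with A→· removed — back-door holds.
P(S|do(A)) = P(S|A) — no adjustment needed.

P(S|do(A)): backdoor, adjust for ∅.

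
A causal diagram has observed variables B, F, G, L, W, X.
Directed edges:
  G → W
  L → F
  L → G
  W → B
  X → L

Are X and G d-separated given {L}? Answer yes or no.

Yes — X ⊥ G | {L}.

Bayes-Ball from X | {L} reaches ∅.
G ∉ reach(X|{L}) ⇒ X ⊥ G | {L}.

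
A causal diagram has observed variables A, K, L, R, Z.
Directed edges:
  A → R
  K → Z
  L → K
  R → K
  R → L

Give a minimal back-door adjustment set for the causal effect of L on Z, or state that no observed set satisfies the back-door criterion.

desc(L)\{L}={K,Z}; candidates ⊆ {A,R}.
size 0: {}; under {} L still reaches {A,K,R,Z} ∋ Z.
{R}: L⊥Z given {R} in G with L→· removed — back-door holds.

L→Z: minimal back-door set {R}.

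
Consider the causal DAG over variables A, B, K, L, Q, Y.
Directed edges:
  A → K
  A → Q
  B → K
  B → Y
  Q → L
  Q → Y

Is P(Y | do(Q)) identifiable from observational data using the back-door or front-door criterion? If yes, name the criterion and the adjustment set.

desc(Q)\{Q}={L,Y}; candidates ⊆ {A,B,K}.
∅: Q⊥Y given ∅ in G with Q→· removed — back-door holds.
P(Y|do(Q)) = P(Y|Q) — no adjustment needed.

P(Y|do(Q)): backdoor, adjust for ∅.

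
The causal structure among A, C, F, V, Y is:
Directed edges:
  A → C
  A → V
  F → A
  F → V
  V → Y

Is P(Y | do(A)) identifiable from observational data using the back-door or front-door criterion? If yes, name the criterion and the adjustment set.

desc(A)\{A}={C,V,Y}; candidates ⊆ {F}.
size 0: {}; under {} A still reaches {F,V,Y} ∋ Y.
{F}: A⊥Y given {F} in G with A→· removed — back-door holds.
P(Y|do(A)) = Σ_{F} P(Y|A,F)·P(F).

P(Y|do(A)): backdoor, adjust for {F}.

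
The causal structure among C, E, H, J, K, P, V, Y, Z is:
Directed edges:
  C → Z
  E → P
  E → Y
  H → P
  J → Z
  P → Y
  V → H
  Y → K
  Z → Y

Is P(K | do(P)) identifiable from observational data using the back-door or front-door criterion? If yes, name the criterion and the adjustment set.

P(K|do(P)): backdoor, adjust for {E}.

desc(P)\{P}={K,Y}; candidates ⊆ {C,E,H,J,V,Z}.
size 0: {}; under {} P still reaches {E,H,K,V,Y} ∋ K.
{E}: P⊥K given {E} in G with P→· removed — back-door holds.
P(K|do(P)) = Σ_{E} P(K|P,E)·P(E).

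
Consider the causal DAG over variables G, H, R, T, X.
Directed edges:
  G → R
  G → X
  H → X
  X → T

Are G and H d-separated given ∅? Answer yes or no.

Yes — G ⊥ H | ∅.

Bayes-Ball from G | ∅ reaches {R,T,X}.
H ∉ reach(G|∅) ⇒ G ⊥ H | ∅.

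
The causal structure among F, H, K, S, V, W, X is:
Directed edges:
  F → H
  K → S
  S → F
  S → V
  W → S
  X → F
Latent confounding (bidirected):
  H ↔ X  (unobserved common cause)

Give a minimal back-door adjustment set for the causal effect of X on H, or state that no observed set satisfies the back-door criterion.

X→H: no observed back-door set.

desc(X)\{X}={F,H}; candidates ⊆ {K,S,V,W}.
X↔H: latent back-door arc(s) into X.
size 0: {}; under {} X still reaches {H} ∋ H.
size 1: {K}, {S}, {V} …(+1); under {K} X still reaches {H} ∋ H.
size 2: {K,S}, {K,V}, {K,W} …(+3); under {K,S} X still reaches {H} ∋ H.
X↔H cannot be blocked by any observed set — no back-door set.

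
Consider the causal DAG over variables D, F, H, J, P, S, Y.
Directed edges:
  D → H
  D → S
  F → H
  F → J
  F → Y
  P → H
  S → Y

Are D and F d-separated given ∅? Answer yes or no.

Bayes-Ball from D | ∅ reaches {H,S,Y}.
F ∉ reach(D|∅) ⇒ D ⊥ F | ∅.

Yes — D ⊥ F | ∅.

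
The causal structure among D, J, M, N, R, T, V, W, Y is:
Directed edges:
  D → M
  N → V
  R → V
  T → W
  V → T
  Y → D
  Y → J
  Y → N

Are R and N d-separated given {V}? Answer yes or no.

No — R and N are d-connected given {V}.

Bayes-Ball from R | {V} reaches {D,J,M,N,Y}.
N ∈ reach(R|{V}) ⇒ R ⊥̸ N | {V}.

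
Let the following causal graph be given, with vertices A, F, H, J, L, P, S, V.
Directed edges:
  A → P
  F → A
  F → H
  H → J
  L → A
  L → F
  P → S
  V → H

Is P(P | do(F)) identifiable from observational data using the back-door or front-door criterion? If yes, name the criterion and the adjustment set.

desc(F)\{F}={A,H,J,P,S}; candidates ⊆ {L,V}.
size 0: {}; under {} F still reaches {A,L,P,S} ∋ P.
{L}: F⊥P given {L} in G with F→· removed — back-door holds.
P(P|do(F)) = Σ_{L} P(P|F,L)·P(L).

P(P|do(F)): backdoor, adjust for {L}.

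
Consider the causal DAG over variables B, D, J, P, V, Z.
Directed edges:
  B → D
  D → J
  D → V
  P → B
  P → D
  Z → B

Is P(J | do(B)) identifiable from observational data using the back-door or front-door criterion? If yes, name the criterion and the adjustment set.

P(J|do(B)): backdoor, adjust for {P}.

desc(B)\{B}={D,J,V}; candidates ⊆ {P,Z}.
size 0: {}; under {} B still reaches {D,J,P,V,Z} ∋ J.
{P}: B⊥J given {P} in G with B→· removed — back-door holds.
P(J|do(B)) = Σ_{P} P(J|B,P)·P(P).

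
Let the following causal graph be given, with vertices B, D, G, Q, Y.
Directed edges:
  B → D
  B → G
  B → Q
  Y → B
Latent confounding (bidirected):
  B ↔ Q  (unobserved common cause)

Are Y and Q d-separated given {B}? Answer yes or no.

No — Y and Q are d-connected given {B}.

Bayes-Ball from Y | {B} reaches {Q}.
Q ∈ reach(Y|{B}) ⇒ Y ⊥̸ Q | {B}.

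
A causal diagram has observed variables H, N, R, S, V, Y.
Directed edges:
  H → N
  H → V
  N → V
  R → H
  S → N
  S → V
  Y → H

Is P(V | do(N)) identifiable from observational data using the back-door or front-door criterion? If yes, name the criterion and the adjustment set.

desc(N)\{N}={V}; candidates ⊆ {H,R,S,Y}.
size 0: {}; under {} N still reaches {H,R,S,V,Y} ∋ V.
size 1: {H}, {R}, {S} …(+1); under {H} N still reaches {S,V} ∋ V.
{H,S}: N⊥V given {H,S} in G with N→· removed — back-door holds.
P(V|do(N)) = Σ_{H,S} P(V|N,H,S)·P(H,S).

P(V|do(N)): backdoor, adjust for {H, S}.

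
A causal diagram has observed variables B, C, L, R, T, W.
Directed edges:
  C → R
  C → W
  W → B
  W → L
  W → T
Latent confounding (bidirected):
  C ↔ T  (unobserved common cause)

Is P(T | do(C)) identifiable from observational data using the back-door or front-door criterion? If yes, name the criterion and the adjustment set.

P(T|do(C)): frontdoor, adjust for {W}.

desc(C)\{C}={B,L,R,T,W}; candidates ⊆ {—}.
C↔T: latent back-door arc(s) into C.
size 0: {}; under {} C still reaches {T} ∋ T.
C↔T cannot be blocked by any observed set — no back-door set.
{W}: (i) intercepts every directed C→T path; (ii) no back-door C→{W}; (iii) {C} blocks every back-door {W}→T. Front-door holds.
P(T|do(C)) = Σ_{W} P(W|C) Σ_{C'} P(T|W,C')P(C').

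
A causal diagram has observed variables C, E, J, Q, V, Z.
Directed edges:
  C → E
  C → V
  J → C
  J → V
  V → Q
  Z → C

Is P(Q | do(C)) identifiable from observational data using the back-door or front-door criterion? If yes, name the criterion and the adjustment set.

desc(C)\{C}={E,Q,V}; candidates ⊆ {J,Z}.
size 0: {}; under {} C still reaches {J,Q,V,Z} ∋ Q.
{J}: C⊥Q given {J} in G with C→· removed — back-door holds.
P(Q|do(C)) = Σ_{J} P(Q|C,J)·P(J).

P(Q|do(C)): backdoor, adjust for {J}.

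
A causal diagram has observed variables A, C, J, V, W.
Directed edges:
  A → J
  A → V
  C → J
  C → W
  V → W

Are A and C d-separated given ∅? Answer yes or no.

Bayes-Ball from A | ∅ reaches {J,V,W}.
C ∉ reach(A|∅) ⇒ A ⊥ C | ∅.

Yes — A ⊥ C | ∅.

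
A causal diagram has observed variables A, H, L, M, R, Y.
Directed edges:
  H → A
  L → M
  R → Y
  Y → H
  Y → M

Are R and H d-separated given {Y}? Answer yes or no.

Yes — R ⊥ H | {Y}.

Bayes-Ball from R | {Y} reaches ∅.
H ∉ reach(R|{Y}) ⇒ R ⊥ H | {Y}.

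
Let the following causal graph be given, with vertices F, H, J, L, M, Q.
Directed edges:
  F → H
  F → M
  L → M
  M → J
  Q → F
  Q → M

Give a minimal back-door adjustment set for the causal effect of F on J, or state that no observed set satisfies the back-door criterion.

desc(F)\{F}={H,J,M}; candidates ⊆ {L,Q}.
size 0: {}; under {} F still reaches {J,M,Q} ∋ J.
{Q}: F⊥J given {Q} in G with F→· removed — back-door holds.

F→J: minimal back-door set {Q}.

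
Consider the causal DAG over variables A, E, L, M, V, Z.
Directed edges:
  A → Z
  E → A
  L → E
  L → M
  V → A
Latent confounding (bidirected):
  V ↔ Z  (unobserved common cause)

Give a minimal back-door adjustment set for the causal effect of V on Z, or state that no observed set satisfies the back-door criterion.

V→Z: no observed back-door set.

desc(V)\{V}={A,Z}; candidates ⊆ {E,L,M}.
V↔Z: latent back-door arc(s) into V.
size 0: {}; under {} V still reaches {Z} ∋ Z.
size 1: {E}, {L}, {M}; under {E} V still reaches {Z} ∋ Z.
size 2: {E,L}, {E,M}, {L,M}; under {E,L} V still reaches {Z} ∋ Z.
V↔Z cannot be blocked by any observed set — no back-door set.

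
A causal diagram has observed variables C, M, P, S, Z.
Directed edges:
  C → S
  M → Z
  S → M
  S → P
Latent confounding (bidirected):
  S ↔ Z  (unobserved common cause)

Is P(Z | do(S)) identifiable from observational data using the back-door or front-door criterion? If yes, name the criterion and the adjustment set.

P(Z|do(S)): frontdoor, adjust for {M}.

desc(S)\{S}={M,P,Z}; candidates ⊆ {C}.
S↔Z: latent back-door arc(s) into S.
size 0: {}; under {} S still reaches {C,Z} ∋ Z.
size 1: {C}; under {C} S still reaches {Z} ∋ Z.
S↔Z cannot be blocked by any observed set — no back-door set.
{M}: (i) intercepts every directed S→Z path; (ii) no back-door S→{M}; (iii) {S} blocks every back-door {M}→Z. Front-door holds.
P(Z|do(S)) = Σ_{M} P(M|S) Σ_{S'} P(Z|M,S')P(S').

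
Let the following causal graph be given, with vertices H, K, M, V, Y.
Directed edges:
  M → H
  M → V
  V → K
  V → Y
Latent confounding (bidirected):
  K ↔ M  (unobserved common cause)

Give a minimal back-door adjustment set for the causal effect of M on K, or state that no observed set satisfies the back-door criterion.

M→K: no observed back-door set.

desc(M)\{M}={H,K,V,Y}; candidates ⊆ {—}.
M↔K: latent back-door arc(s) into M.
size 0: {}; under {} M still reaches {K} ∋ K.
M↔K cannot be blocked by any observed set — no back-door set.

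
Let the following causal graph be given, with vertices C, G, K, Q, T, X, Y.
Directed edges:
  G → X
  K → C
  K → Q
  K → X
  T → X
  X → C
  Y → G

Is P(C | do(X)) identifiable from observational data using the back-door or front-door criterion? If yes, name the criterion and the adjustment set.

P(C|do(X)): backdoor, adjust for {K}.

desc(X)\{X}={C}; candidates ⊆ {G,K,Q,T,Y}.
size 0: {}; under {} X still reaches {C,G,K,Q,T,Y} ∋ C.
{K}: X⊥C given {K} in G with X→· removed — back-door holds.
P(C|do(X)) = Σ_{K} P(C|X,K)·P(K).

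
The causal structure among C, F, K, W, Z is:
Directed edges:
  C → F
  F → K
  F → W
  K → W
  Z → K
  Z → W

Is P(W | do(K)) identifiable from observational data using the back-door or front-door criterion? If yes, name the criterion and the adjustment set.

desc(K)\{K}={W}; candidates ⊆ {C,F,Z}.
size 0: {}; under {} K still reaches {C,F,W,Z} ∋ W.
size 1: {C}, {F}, {Z}; under {C} K still reaches {F,W,Z} ∋ W.
{F,Z}: K⊥W given {F,Z} in G with K→· removed — back-door holds.
P(W|do(K)) = Σ_{F,Z} P(W|K,F,Z)·P(F,Z).

P(W|do(K)): backdoor, adjust for {F, Z}.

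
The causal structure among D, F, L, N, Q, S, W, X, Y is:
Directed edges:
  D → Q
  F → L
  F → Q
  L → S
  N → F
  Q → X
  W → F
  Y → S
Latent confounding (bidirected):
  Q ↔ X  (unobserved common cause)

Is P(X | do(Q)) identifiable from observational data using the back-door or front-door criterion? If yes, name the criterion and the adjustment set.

desc(Q)\{Q}={X}; candidates ⊆ {D,F,L,N,S,W,Y}.
Q↔X: latent back-door arc(s) into Q.
size 0: {}; under {} Q still reaches {D,F,L,N,S,W,X} ∋ X.
size 1: {D}, {F}, {L} …(+4); under {D} Q still reaches {F,L,N,S,W,X} ∋ X.
size 2: {D,F}, {D,L}, {D,N} …(+18); under {D,F} Q still reaches {X} ∋ X.
Q↔X cannot be blocked by any observed set — no back-door set.
No mediator lies on a directed Q→…→X path.
Neither criterion identifies P(X|do(Q)) in this graph.

P(X|do(Q)): not identifiable (no BD/FD set).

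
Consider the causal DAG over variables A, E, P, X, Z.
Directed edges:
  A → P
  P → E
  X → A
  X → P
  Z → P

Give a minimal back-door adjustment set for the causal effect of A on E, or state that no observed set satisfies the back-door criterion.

desc(A)\{A}={E,P}; candidates ⊆ {X,Z}.
size 0: {}; under {} A still reaches {E,P,X} ∋ E.
{X}: A⊥E given {X} in G with A→· removed — back-door holds.

A→E: minimal back-door set {X}.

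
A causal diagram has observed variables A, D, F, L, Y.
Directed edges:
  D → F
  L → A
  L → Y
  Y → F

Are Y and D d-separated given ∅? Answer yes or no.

Bayes-Ball from Y | ∅ reaches {A,F,L}.
D ∉ reach(Y|∅) ⇒ Y ⊥ D | ∅.

Yes — Y ⊥ D | ∅.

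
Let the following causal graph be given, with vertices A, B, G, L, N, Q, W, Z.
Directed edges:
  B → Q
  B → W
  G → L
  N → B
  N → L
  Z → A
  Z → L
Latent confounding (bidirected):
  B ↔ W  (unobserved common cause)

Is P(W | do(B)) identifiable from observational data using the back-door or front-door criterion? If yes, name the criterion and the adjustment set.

P(W|do(B)): not identifiable (no BD/FD set).

desc(B)\{B}={Q,W}; candidates ⊆ {A,G,L,N,Z}.
B↔W: latent back-door arc(s) into B.
size 0: {}; under {} B still reaches {L,N,W} ∋ W.
size 1: {A}, {G}, {L} …(+2); under {A} B still reaches {L,N,W} ∋ W.
size 2: {A,G}, {A,L}, {A,N} …(+7); under {A,G} B still reaches {L,N,W} ∋ W.
B↔W cannot be blocked by any observed set — no back-door set.
No mediator lies on a directed B→…→W path.
Neither criterion identifies P(W|do(B)) in this graph.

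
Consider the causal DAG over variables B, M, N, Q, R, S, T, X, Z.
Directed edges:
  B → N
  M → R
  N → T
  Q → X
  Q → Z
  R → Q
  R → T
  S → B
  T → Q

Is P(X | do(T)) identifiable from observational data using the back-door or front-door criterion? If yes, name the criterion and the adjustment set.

P(X|do(T)): backdoor, adjust for {R}.

desc(T)\{T}={Q,X,Z}; candidates ⊆ {B,M,N,R,S}.
size 0: {}; under {} T still reaches {B,M,N,Q,R,S,X,Z} ∋ X.
{R}: T⊥X given {R} in G with T→· removed — back-door holds.
P(X|do(T)) = Σ_{R} P(X|T,R)·P(R).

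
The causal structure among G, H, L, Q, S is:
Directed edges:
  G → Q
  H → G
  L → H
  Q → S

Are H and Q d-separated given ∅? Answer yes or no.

Bayes-Ball from H | ∅ reaches {G,L,Q,S}.
Q ∈ reach(H|∅) ⇒ H ⊥̸ Q | ∅.

No — H and Q are d-connected given ∅.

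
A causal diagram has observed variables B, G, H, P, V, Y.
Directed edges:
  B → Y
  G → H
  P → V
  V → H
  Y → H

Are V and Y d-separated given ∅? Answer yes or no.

Yes — V ⊥ Y | ∅.

Bayes-Ball from V | ∅ reaches {H,P}.
Y ∉ reach(V|∅) ⇒ V ⊥ Y | ∅.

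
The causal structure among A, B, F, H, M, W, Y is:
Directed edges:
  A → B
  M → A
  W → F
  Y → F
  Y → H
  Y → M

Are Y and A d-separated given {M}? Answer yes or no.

Bayes-Ball from Y | {M} reaches {F,H}.
A ∉ reach(Y|{M}) ⇒ Y ⊥ A | {M}.

Yes — Y ⊥ A | {M}.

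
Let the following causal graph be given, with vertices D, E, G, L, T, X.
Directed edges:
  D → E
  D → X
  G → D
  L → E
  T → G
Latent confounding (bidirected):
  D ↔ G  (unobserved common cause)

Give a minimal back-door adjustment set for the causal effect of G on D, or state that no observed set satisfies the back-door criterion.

G→D: no observed back-door set.

desc(G)\{G}={D,E,X}; candidates ⊆ {L,T}.
G↔D: latent back-door arc(s) into G.
size 0: {}; under {} G still reaches {D,E,T,X} ∋ D.
size 1: {L}, {T}; under {L} G still reaches {D,E,T,X} ∋ D.
size 2: {L,T}; under {L,T} G still reaches {D,E,X} ∋ D.
G↔D cannot be blocked by any observed set — no back-door set.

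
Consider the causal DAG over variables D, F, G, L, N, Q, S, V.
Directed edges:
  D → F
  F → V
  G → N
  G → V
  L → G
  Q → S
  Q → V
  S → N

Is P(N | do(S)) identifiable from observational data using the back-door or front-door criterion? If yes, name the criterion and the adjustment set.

desc(S)\{S}={N}; candidates ⊆ {D,F,G,L,Q,V}.
∅: S⊥N given ∅ in G with S→· removed — back-door holds.
P(N|do(S)) = P(N|S) — no adjustment needed.

P(N|do(S)): backdoor, adjust for ∅.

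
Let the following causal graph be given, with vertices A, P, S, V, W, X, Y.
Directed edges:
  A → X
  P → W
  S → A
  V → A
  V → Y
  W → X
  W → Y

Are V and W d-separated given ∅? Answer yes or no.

Bayes-Ball from V | ∅ reaches {A,X,Y}.
W ∉ reach(V|∅) ⇒ V ⊥ W | ∅.

Yes — V ⊥ W | ∅.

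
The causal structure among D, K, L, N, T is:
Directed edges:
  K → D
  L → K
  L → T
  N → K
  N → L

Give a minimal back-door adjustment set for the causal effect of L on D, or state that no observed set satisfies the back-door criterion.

desc(L)\{L}={D,K,T}; candidates ⊆ {N}.
size 0: {}; under {} L still reaches {D,K,N} ∋ D.
{N}: L⊥D given {N} in G with L→· removed — back-door holds.

L→D: minimal back-door set {N}.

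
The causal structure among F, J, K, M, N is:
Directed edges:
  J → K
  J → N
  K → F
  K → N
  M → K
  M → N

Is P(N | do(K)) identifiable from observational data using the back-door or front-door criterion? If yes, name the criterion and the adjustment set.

P(N|do(K)): backdoor, adjust for {J, M}.

desc(K)\{K}={F,N}; candidates ⊆ {J,M}.
size 0: {}; under {} K still reaches {J,M,N} ∋ N.
size 1: {J}, {M}; under {J} K still reaches {M,N} ∋ N.
{J,M}: K⊥N given {J,M} in G with K→· removed — back-door holds.
P(N|do(K)) = Σ_{J,M} P(N|K,J,M)·P(J,M).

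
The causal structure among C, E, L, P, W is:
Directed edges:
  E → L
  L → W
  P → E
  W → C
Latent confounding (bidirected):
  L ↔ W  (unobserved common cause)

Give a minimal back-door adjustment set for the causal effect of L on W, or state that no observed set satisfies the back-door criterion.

desc(L)\{L}={C,W}; candidates ⊆ {E,P}.
L↔W: latent back-door arc(s) into L.
size 0: {}; under {} L still reaches {C,E,P,W} ∋ W.
size 1: {E}, {P}; under {E} L still reaches {C,W} ∋ W.
size 2: {E,P}; under {E,P} L still reaches {C,W} ∋ W.
L↔W cannot be blocked by any observed set — no back-door set.

L→W: no observed back-door set.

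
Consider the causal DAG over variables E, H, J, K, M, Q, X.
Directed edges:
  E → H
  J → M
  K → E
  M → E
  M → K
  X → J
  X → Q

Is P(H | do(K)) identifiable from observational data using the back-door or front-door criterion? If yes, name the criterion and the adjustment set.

P(H|do(K)): backdoor, adjust for {M}.

desc(K)\{K}={E,H}; candidates ⊆ {J,M,Q,X}.
size 0: {}; under {} K still reaches {E,H,J,M,Q,X} ∋ H.
{M}: K⊥H given {M} in G with K→· removed — back-door holds.
P(H|do(K)) = Σ_{M} P(H|K,M)·P(M).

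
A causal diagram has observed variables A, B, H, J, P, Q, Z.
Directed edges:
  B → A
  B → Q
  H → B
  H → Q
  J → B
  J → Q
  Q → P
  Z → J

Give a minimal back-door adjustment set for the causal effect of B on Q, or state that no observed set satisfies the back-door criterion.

desc(B)\{B}={A,P,Q}; candidates ⊆ {H,J,Z}.
size 0: {}; under {} B still reaches {H,J,P,Q,Z} ∋ Q.
size 1: {H}, {J}, {Z}; under {H} B still reaches {J,P,Q,Z} ∋ Q.
{H,J}: B⊥Q given {H,J} in G with B→· removed — back-door holds.

B→Q: minimal back-door set {H, J}.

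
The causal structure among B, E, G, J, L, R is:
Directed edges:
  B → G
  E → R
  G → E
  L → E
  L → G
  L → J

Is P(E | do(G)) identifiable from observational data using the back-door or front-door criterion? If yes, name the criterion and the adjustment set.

P(E|do(G)): backdoor, adjust for {L}.

desc(G)\{G}={E,R}; candidates ⊆ {B,J,L}.
size 0: {}; under {} G still reaches {B,E,J,L,R} ∋ E.
{L}: G⊥E given {L} in G with G→· removed — back-door holds.
P(E|do(G)) = Σ_{L} P(E|G,L)·P(L).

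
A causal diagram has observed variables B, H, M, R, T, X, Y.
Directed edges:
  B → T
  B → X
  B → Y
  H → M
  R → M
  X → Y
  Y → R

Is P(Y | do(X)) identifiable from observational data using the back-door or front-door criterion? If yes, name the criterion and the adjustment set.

desc(X)\{X}={M,R,Y}; candidates ⊆ {B,H,T}.
size 0: {}; under {} X still reaches {B,M,R,T,Y} ∋ Y.
{B}: X⊥Y given {B} in G with X→· removed — back-door holds.
P(Y|do(X)) = Σ_{B} P(Y|X,B)·P(B).

P(Y|do(X)): backdoor, adjust for {B}.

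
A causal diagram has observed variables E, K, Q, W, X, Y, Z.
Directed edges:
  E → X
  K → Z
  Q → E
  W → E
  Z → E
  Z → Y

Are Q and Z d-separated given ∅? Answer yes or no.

Bayes-Ball from Q | ∅ reaches {E,X}.
Z ∉ reach(Q|∅) ⇒ Q ⊥ Z | ∅.

Yes — Q ⊥ Z | ∅.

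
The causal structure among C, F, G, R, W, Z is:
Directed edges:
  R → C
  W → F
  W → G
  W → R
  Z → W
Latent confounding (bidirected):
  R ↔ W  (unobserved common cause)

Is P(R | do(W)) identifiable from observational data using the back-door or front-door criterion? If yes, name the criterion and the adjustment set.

desc(W)\{W}={C,F,G,R}; candidates ⊆ {Z}.
W↔R: latent back-door arc(s) into W.
size 0: {}; under {} W still reaches {C,R,Z} ∋ R.
size 1: {Z}; under {Z} W still reaches {C,R} ∋ R.
W↔R cannot be blocked by any observed set — no back-door set.
No mediator lies on a directed W→…→R path.
Neither criterion identifies P(R|do(W)) in this graph.

P(R|do(W)): not identifiable (no BD/FD set).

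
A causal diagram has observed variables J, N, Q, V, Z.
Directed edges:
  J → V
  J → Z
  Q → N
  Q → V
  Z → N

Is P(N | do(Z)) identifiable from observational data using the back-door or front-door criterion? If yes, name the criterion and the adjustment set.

desc(Z)\{Z}={N}; candidates ⊆ {J,Q,V}.
∅: Z⊥N given ∅ in G with Z→· removed — back-door holds.
P(N|do(Z)) = P(N|Z) — no adjustment needed.

P(N|do(Z)): backdoor, adjust for ∅.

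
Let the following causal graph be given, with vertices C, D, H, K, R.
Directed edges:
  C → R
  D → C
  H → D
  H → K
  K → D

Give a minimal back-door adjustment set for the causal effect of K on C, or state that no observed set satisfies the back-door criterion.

K→C: minimal back-door set {H}.

desc(K)\{K}={C,D,R}; candidates ⊆ {H}.
size 0: {}; under {} K still reaches {C,D,H,R} ∋ C.
{H}: K⊥C given {H} in G with K→· removed — back-door holds.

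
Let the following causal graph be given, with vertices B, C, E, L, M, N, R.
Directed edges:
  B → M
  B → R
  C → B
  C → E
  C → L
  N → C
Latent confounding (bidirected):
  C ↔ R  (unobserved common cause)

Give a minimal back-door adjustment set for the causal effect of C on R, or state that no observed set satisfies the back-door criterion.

C→R: no observed back-door set.

desc(C)\{C}={B,E,L,M,R}; candidates ⊆ {N}.
C↔R: latent back-door arc(s) into C.
size 0: {}; under {} C still reaches {N,R} ∋ R.
size 1: {N}; under {N} C still reaches {R} ∋ R.
C↔R cannot be blocked by any observed set — no back-door set.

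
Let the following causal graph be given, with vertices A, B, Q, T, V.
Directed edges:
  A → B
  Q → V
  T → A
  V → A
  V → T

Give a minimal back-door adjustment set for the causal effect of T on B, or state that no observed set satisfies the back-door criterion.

desc(T)\{T}={A,B}; candidates ⊆ {Q,V}.
size 0: {}; under {} T still reaches {A,B,Q,V} ∋ B.
{V}: T⊥B given {V} in G with T→· removed — back-door holds.

T→B: minimal back-door set {V}.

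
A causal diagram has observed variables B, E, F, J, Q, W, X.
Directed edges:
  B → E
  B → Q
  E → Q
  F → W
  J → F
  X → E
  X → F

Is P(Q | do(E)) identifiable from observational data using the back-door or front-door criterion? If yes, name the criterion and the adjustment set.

desc(E)\{E}={Q}; candidates ⊆ {B,F,J,W,X}.
size 0: {}; under {} E still reaches {B,F,Q,W,X} ∋ Q.
{B}: E⊥Q given {B} in G with E→· removed — back-door holds.
P(Q|do(E)) = Σ_{B} P(Q|E,B)·P(B).

P(Q|do(E)): backdoor, adjust for {B}.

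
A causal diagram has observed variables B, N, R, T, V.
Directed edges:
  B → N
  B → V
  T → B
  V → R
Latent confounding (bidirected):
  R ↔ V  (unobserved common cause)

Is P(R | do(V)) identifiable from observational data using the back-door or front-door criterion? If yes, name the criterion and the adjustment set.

desc(V)\{V}={R}; candidates ⊆ {B,N,T}.
V↔R: latent back-door arc(s) into V.
size 0: {}; under {} V still reaches {B,N,R,T} ∋ R.
size 1: {B}, {N}, {T}; under {B} V still reaches {R} ∋ R.
size 2: {B,N}, {B,T}, {N,T}; under {B,N} V still reaches {R} ∋ R.
V↔R cannot be blocked by any observed set — no back-door set.
No mediator lies on a directed V→…→R path.
Neither criterion identifies P(R|do(V)) in this graph.

P(R|do(V)): not identifiable (no BD/FD set).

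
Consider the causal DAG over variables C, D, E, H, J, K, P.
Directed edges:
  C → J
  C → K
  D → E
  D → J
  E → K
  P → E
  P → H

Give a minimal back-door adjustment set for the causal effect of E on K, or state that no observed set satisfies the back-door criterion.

E→K: minimal back-door set ∅.

desc(E)\{E}={K}; candidates ⊆ {C,D,H,J,P}.
∅: E⊥K given ∅ in G with E→· removed — back-door holds.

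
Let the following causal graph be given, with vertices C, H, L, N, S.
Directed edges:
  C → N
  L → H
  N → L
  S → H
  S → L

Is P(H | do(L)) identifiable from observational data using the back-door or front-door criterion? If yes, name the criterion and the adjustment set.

desc(L)\{L}={H}; candidates ⊆ {C,N,S}.
size 0: {}; under {} L still reaches {C,H,N,S} ∋ H.
{S}: L⊥H given {S} in G with L→· removed — back-door holds.
P(H|do(L)) = Σ_{S} P(H|L,S)·P(S).

P(H|do(L)): backdoor, adjust for {S}.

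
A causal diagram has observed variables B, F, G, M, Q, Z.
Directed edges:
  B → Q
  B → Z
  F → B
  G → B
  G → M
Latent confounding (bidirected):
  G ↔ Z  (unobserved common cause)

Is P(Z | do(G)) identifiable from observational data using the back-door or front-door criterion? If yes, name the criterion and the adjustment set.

desc(G)\{G}={B,M,Q,Z}; candidates ⊆ {F}.
G↔Z: latent back-door arc(s) into G.
size 0: {}; under {} G still reaches {Z} ∋ Z.
size 1: {F}; under {F} G still reaches {Z} ∋ Z.
G↔Z cannot be blocked by any observed set — no back-door set.
{B}: (i) intercepts every directed G→Z path; (ii) no back-door G→{B}; (iii) {G} blocks every back-door {B}→Z. Front-door holds.
P(Z|do(G)) = Σ_{B} P(B|G) Σ_{G'} P(Z|B,G')P(G').

P(Z|do(G)): frontdoor, adjust for {B}.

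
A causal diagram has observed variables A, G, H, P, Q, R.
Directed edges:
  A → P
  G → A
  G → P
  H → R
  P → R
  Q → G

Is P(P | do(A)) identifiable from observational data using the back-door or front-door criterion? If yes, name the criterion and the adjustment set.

P(P|do(A)): backdoor, adjust for {G}.

desc(A)\{A}={P,R}; candidates ⊆ {G,H,Q}.
size 0: {}; under {} A still reaches {G,P,Q,R} ∋ P.
{G}: A⊥P given {G} in G with A→· removed — back-door holds.
P(P|do(A)) = Σ_{G} P(P|A,G)·P(G).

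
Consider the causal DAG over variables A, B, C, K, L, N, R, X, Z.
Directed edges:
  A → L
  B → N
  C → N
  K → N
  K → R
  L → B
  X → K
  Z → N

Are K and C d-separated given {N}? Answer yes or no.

Bayes-Ball from K | {N} reaches {A,B,C,L,R,X,Z}.
C ∈ reach(K|{N}) ⇒ K ⊥̸ C | {N}.

No — K and C are d-connected given {N}.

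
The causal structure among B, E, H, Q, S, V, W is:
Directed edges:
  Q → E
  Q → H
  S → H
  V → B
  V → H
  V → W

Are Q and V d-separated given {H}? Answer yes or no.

No — Q and V are d-connected given {H}.

Bayes-Ball from Q | {H} reaches {B,E,S,V,W}.
V ∈ reach(Q|{H}) ⇒ Q ⊥̸ V | {H}.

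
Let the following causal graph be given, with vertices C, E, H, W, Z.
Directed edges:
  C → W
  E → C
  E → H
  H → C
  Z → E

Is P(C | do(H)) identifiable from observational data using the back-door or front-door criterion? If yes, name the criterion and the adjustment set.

P(C|do(H)): backdoor, adjust for {E}.

desc(H)\{H}={C,W}; candidates ⊆ {E,Z}.
size 0: {}; under {} H still reaches {C,E,W,Z} ∋ C.
{E}: H⊥C given {E} in G with H→· removed — back-door holds.
P(C|do(H)) = Σ_{E} P(C|H,E)·P(E).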